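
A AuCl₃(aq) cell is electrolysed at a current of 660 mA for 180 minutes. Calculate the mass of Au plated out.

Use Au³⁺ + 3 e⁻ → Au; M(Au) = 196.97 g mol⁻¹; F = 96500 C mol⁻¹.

4.85 g

Q = I·t = 0.6600 A × 10800 s = 7128 C.
n(e⁻) = Q/F = 7128 / 96500 = 0.07387 mol.
Au³⁺ + 3 e⁻ → Au, so n(Au) = n(e⁻)/3 = 0.02462 mol.
m = n·M = 0.02462 × 196.97 = 4.85 g.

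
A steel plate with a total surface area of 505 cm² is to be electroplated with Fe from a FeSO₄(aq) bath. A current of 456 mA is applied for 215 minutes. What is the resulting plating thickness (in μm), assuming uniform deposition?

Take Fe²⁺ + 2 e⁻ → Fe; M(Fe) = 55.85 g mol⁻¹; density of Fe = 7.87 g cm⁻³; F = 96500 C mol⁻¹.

Q = I·t = 0.4560 × 12900 = 5882 C; n(e⁻) = 0.06096 mol.
n(Fe) = n(e⁻)/2 = 0.03048 mol, so m = 0.03048 × 55.85 = 1.702 g.
Volume = m/ρ = 1.702 / 7.87 = 0.2163 cm³.
Thickness = V/A = 0.2163 / 505 = 4.28 × 10⁻⁴ cm = 4.28 μm.

4.28 μm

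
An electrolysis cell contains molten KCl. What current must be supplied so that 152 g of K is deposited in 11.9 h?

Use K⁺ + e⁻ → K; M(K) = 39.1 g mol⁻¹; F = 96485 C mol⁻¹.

n(K) = 152 / 39.1 = 3.887 mol.
n(e⁻) = 1 × 3.887 = 3.887 mol.
Q = n(e⁻)·F = 3.887 × 96485 = 375100 C.
I = Q/t = 375100 / 42840 s = 8.76 A.

8.76 A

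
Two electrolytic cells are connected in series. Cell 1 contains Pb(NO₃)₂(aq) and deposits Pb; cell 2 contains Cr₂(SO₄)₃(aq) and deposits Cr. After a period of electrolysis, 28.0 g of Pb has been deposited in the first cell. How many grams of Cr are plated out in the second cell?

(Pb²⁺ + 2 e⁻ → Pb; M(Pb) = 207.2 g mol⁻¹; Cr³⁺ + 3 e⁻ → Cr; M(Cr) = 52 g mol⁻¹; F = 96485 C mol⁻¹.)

4.68 g

n(Pb) = 28.0 / 207.2 = 0.1351 mol.
Since Pb²⁺ + 2 e⁻ → Pb, n(e⁻) passed = 2 × 0.1351 = 0.2703 mol.
Cells in series carry the same charge, so the same 0.2703 mol of electrons passes through cell 2.
Cr³⁺ + 3 e⁻ → Cr, so n(Cr) = 0.2703 / 3 = 0.09009 mol.
m(Cr) = 0.09009 × 52 = 4.68 g.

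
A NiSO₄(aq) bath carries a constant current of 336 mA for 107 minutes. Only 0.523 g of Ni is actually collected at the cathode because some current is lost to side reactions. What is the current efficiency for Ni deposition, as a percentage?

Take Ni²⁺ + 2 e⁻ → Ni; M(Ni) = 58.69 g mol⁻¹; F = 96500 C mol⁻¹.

79.7 %

Q = I·t = 0.3360 × 6420.0 = 2157 C; n(e⁻) = 2157/96500 = 0.02235 mol.
Theoretical n(Ni) = n(e⁻)/2 = 0.01118 mol, i.e. m_theo = 0.01118 × 58.69 = 0.6560 g.
Efficiency = m_actual / m_theo = 0.523 / 0.6560 = 79.7 %.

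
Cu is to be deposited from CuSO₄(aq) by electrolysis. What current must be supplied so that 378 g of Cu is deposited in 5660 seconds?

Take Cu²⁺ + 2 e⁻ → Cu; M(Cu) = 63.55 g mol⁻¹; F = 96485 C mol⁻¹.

203 A

n(Cu) = 378 / 63.55 = 5.948 mol.
n(e⁻) = 2 × 5.948 = 11.90 mol.
Q = n(e⁻)·F = 11.90 × 96485 = 1148000 C.
I = Q/t = 1148000 / 5660.0 s = 203 A.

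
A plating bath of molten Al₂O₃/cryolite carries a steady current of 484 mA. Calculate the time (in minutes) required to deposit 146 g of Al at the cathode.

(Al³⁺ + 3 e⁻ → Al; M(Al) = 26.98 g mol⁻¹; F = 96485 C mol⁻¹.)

53900 min

n(Al) = m/M = 146 / 26.98 = 5.411 mol.
Each Al atom requires 3 electrons, so n(e⁻) = 3 × 5.411 = 16.23 mol.
Q = n(e⁻)·F = 16.23 × 96485 = 1566000 C.
t = Q/I = 1566000 / 0.4840 A = 3236000 s = 53900 min.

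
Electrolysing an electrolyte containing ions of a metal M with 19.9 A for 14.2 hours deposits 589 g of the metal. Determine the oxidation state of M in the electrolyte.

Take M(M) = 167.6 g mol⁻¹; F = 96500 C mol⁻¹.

+3

Q = I·t = 19.90 A × 51120 s = 1017000 C, so n(e⁻) = 1017000/96500 = 10.54 mol.
n(M) deposited = 589 / 167.6 = 3.514 mol.
Electrons per atom = n(e⁻)/n(M) = 10.54 / 3.514 = 3.00 ≈ 3, so the ion is M³⁺.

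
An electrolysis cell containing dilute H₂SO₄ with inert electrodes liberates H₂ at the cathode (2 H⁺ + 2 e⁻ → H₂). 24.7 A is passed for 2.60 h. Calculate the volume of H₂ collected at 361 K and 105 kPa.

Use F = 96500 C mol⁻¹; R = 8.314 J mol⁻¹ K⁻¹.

Q = I·t = 24.70 A × 9360.0 s = 231200 C.
n(e⁻) = Q/F = 231200 / 96500 = 2.396 mol.
2 electrons are transferred per H₂ molecule, so n(H₂) = 2.396 / 2 = 1.198 mol.
V = nRT/P = (1.198 × 8.314 × 361) / (105 × 10³ Pa) = 0.0342 m³ = 34.2 L.

34.2 L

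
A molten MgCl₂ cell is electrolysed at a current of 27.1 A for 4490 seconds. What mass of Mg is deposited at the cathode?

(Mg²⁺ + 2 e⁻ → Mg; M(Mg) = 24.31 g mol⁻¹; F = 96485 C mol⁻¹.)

Q = I·t = 27.10 A × 4490.0 s = 121700 C.
n(e⁻) = Q/F = 121700 / 96485 = 1.261 mol.
Mg²⁺ + 2 e⁻ → Mg, so n(Mg) = n(e⁻)/2 = 0.6306 mol.
m = n·M = 0.6306 × 24.31 = 15.3 g.

15.3 g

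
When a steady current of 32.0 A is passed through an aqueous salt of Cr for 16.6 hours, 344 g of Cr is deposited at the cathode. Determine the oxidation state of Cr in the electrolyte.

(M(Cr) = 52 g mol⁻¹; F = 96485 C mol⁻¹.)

Q = I·t = 32.00 A × 59760 s = 1912000 C, so n(e⁻) = 1912000/96485 = 19.82 mol.
n(Cr) deposited = 344 / 52 = 6.615 mol.
Electrons per atom = n(e⁻)/n(Cr) = 19.82 / 6.615 = 3.00 ≈ 3, so the ion is Cr³⁺.

+3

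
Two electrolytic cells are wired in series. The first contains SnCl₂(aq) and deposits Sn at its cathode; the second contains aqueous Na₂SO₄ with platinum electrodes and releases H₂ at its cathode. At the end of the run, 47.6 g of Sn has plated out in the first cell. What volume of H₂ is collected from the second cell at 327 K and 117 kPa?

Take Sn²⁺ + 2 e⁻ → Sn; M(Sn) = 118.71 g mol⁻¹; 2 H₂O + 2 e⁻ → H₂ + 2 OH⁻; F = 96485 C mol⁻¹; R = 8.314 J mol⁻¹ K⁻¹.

9.32 L

n(Sn) = 47.6 / 118.71 = 0.4010 mol, so n(e⁻) = 2 × 0.4010 = 0.8020 mol.
The cells are in series, so the same 0.8020 mol of electrons passes through the second cell.
2 H₂O + 2 e⁻ → H₂ + 2 OH⁻ — 2 mol e⁻ per mol H₂, so n(H₂) = 0.8020/2 = 0.4010 mol.
V = nRT/P = (0.4010 × 8.314 × 327) / (117 × 10³) = 0.00932 m³ = 9.32 L.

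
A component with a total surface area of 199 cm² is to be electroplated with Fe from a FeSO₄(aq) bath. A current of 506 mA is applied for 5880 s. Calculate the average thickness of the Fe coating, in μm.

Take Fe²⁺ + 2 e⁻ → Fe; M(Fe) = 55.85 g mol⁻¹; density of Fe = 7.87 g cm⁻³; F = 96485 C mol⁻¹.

5.50 μm

Q = I·t = 0.5060 × 5880.0 = 2975 C; n(e⁻) = 0.03084 mol.
n(Fe) = n(e⁻)/2 = 0.01542 mol, so m = 0.01542 × 55.85 = 0.8611 g.
Volume = m/ρ = 0.8611 / 7.87 = 0.1094 cm³.
Thickness = V/A = 0.1094 / 199 = 5.50 × 10⁻⁴ cm = 5.50 μm.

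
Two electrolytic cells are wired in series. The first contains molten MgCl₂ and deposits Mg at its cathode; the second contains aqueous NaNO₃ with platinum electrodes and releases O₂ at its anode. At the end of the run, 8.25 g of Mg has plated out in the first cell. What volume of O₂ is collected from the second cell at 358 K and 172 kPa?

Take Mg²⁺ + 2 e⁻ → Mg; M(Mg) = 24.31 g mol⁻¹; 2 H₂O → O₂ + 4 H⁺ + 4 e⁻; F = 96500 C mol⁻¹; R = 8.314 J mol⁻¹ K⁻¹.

n(Mg) = 8.25 / 24.31 = 0.3394 mol, so n(e⁻) = 2 × 0.3394 = 0.6787 mol.
The cells are in series, so the same 0.6787 mol of electrons passes through the second cell.
2 H₂O → O₂ + 4 H⁺ + 4 e⁻ — 4 mol e⁻ per mol O₂, so n(O₂) = 0.6787/4 = 0.1697 mol.
V = nRT/P = (0.1697 × 8.314 × 358) / (172 × 10³) = 0.00294 m³ = 2.94 L.

2.94 L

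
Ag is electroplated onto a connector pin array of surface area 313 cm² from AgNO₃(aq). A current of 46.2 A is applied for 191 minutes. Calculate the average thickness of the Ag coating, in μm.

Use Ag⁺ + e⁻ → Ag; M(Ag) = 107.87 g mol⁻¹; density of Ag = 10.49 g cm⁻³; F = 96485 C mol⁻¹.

1800 μm

Q = I·t = 46.20 × 11460 = 529500 C; n(e⁻) = 5.487 mol.
n(Ag) = n(e⁻)/1 = 5.487 mol, so m = 5.487 × 107.87 = 591.9 g.
Volume = m/ρ = 591.9 / 10.49 = 56.43 cm³.
Thickness = V/A = 56.43 / 313 = 0.180 cm = 1800 μm.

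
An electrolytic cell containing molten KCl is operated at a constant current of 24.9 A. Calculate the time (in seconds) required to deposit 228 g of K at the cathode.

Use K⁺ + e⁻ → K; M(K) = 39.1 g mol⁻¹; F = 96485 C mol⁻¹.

n(K) = m/M = 228 / 39.1 = 5.831 mol.
Each K atom requires 1 electron, so n(e⁻) = 1 × 5.831 = 5.831 mol.
Q = n(e⁻)·F = 5.831 × 96485 = 562600 C.
t = Q/I = 562600 / 24.90 A = 22600 s.

22600 s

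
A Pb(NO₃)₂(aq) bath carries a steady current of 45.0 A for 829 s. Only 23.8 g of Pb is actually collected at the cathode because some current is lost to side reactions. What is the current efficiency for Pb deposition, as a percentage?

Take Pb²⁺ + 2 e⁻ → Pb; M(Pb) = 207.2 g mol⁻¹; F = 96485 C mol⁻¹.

Q = I·t = 45.00 × 829.00 = 37300 C; n(e⁻) = 37300/96485 = 0.3866 mol.
Theoretical n(Pb) = n(e⁻)/2 = 0.1933 mol, i.e. m_theo = 0.1933 × 207.2 = 40.06 g.
Efficiency = m_actual / m_theo = 23.8 / 40.06 = 59.4 %.

59.4 %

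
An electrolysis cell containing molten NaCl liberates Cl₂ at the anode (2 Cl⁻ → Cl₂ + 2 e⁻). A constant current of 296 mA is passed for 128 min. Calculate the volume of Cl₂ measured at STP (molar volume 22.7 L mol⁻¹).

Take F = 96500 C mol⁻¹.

Q = I·t = 0.2960 A × 7680.0 s = 2273 C.
n(e⁻) = Q/F = 2273 / 96500 = 0.02356 mol.
2 electrons are transferred per Cl₂ molecule, so n(Cl₂) = 0.02356 / 2 = 0.01178 mol.
V = n × V_m = 0.01178 × 22.7 = 0.267 L.

0.267 L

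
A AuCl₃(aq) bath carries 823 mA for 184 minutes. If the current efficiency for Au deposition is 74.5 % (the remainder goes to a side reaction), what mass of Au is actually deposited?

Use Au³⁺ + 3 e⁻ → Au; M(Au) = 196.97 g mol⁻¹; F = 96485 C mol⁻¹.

Q = I·t = 0.8230 × 11040 = 9086 C.
n(e⁻) = 9086/96485 = 0.09417 mol; theoretically n(Au) = 0.09417/3 = 0.03139 mol, m_theo = 6.183 g.
At 74.5 % efficiency, m_actual = 0.745 × 6.183 = 4.61 g.

4.61 g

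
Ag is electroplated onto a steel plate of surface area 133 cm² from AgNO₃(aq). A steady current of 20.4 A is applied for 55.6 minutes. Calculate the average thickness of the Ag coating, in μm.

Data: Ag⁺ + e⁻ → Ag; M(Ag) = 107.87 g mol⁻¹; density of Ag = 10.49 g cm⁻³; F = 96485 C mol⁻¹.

Q = I·t = 20.40 × 3336.0 = 68050 C; n(e⁻) = 0.7053 mol.
n(Ag) = n(e⁻)/1 = 0.7053 mol, so m = 0.7053 × 107.87 = 76.08 g.
Volume = m/ρ = 76.08 / 10.49 = 7.253 cm³.
Thickness = V/A = 7.253 / 133 = 0.0545 cm = 545 μm.

545 μm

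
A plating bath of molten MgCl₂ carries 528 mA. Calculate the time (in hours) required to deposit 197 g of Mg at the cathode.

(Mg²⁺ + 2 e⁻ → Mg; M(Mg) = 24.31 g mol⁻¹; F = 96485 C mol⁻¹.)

823 h

n(Mg) = m/M = 197 / 24.31 = 8.104 mol.
Each Mg atom requires 2 electrons, so n(e⁻) = 2 × 8.104 = 16.21 mol.
Q = n(e⁻)·F = 16.21 × 96485 = 1564000 C.
t = Q/I = 1564000 / 0.5280 A = 2962000 s = 823 h.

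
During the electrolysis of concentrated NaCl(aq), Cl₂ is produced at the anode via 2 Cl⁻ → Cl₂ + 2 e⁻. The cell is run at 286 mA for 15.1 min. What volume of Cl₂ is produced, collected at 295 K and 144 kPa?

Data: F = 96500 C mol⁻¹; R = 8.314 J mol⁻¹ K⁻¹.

Q = I·t = 0.2860 A × 906.00 s = 259.1 C.
n(e⁻) = Q/F = 259.1 / 96500 = 0.002685 mol.
2 electrons are transferred per Cl₂ molecule, so n(Cl₂) = 0.002685 / 2 = 0.001343 mol.
V = nRT/P = (0.001343 × 8.314 × 295) / (144 × 10³ Pa) = 2.29 × 10⁻⁵ m³ = 0.0229 L.

0.0229 L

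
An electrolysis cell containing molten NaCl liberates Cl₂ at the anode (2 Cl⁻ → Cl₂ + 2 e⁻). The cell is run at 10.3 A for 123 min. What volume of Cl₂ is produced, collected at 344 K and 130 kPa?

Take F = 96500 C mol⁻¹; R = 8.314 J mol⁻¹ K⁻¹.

8.66 L

Q = I·t = 10.30 A × 7380.0 s = 76010 C.
n(e⁻) = Q/F = 76010 / 96500 = 0.7877 mol.
2 electrons are transferred per Cl₂ molecule, so n(Cl₂) = 0.7877 / 2 = 0.3939 mol.
V = nRT/P = (0.3939 × 8.314 × 344) / (130 × 10³ Pa) = 0.00866 m³ = 8.66 L.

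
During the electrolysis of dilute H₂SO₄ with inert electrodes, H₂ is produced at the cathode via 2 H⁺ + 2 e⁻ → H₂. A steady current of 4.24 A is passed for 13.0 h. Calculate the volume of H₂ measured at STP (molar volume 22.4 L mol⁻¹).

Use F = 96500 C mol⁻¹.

23.0 L

Q = I·t = 4.240 A × 46800 s = 198400 C.
n(e⁻) = Q/F = 198400 / 96500 = 2.056 mol.
2 electrons are transferred per H₂ molecule, so n(H₂) = 2.056 / 2 = 1.028 mol.
V = n × V_m = 1.028 × 22.4 = 23.0 L.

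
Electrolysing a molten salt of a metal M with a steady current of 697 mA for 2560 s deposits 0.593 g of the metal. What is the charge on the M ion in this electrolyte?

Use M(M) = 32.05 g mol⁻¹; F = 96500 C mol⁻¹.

+1

Q = I·t = 0.6970 A × 2560.0 s = 1784 C, so n(e⁻) = 1784/96500 = 0.01849 mol.
n(M) deposited = 0.593 / 32.05 = 0.01850 mol.
Electrons per atom = n(e⁻)/n(M) = 0.01849 / 0.01850 = 0.999 ≈ 1, so the ion is M⁺.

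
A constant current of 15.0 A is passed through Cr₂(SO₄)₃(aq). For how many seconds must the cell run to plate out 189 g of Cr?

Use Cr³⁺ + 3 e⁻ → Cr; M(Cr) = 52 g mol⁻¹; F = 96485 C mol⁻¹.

70100 s

n(Cr) = m/M = 189 / 52 = 3.635 mol.
Each Cr atom requires 3 electrons, so n(e⁻) = 3 × 3.635 = 10.90 mol.
Q = n(e⁻)·F = 10.90 × 96485 = 1052000 C.
t = Q/I = 1052000 / 15.00 A = 70140 s.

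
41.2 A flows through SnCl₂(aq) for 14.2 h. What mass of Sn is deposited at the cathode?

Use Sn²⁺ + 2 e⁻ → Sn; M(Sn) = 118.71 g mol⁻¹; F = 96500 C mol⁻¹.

Q = I·t = 41.20 A × 51120 s = 2106000 C.
n(e⁻) = Q/F = 2106000 / 96500 = 21.83 mol.
Sn²⁺ + 2 e⁻ → Sn, so n(Sn) = n(e⁻)/2 = 10.91 mol.
m = n·M = 10.91 × 118.71 = 1300 g.

1300 g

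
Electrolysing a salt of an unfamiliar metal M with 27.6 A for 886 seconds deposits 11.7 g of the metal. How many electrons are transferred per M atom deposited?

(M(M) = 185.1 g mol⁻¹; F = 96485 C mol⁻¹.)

Q = I·t = 27.60 A × 886.00 s = 24450 C, so n(e⁻) = 24450/96485 = 0.2534 mol.
n(M) deposited = 11.7 / 185.1 = 0.06321 mol.
Electrons per atom = n(e⁻)/n(M) = 0.2534 / 0.06321 = 4.01 ≈ 4, so the ion is M⁴⁺.

4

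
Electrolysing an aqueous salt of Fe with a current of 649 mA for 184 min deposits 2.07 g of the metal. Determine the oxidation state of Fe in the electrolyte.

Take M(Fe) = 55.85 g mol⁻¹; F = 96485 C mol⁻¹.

+2

Q = I·t = 0.6490 A × 11040 s = 7165 C, so n(e⁻) = 7165/96485 = 0.07426 mol.
n(Fe) deposited = 2.07 / 55.85 = 0.03706 mol.
Electrons per atom = n(e⁻)/n(Fe) = 0.07426 / 0.03706 = 2.00 ≈ 2, so the ion is Fe²⁺.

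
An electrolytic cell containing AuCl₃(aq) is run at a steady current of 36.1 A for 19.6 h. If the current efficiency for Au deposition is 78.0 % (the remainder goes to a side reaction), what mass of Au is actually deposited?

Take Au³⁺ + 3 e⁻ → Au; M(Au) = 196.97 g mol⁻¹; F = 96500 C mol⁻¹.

1350 g

Q = I·t = 36.10 × 70560 = 2547000 C.
n(e⁻) = 2547000/96500 = 26.40 mol; theoretically n(Au) = 26.40/3 = 8.799 mol, m_theo = 1733 g.
At 78.0 % efficiency, m_actual = 0.780 × 1733 = 1350 g.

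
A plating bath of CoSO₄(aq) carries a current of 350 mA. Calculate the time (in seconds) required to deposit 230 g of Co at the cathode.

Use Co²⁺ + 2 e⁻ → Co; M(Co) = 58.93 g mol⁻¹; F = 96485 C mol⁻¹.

n(Co) = m/M = 230 / 58.93 = 3.903 mol.
Each Co atom requires 2 electrons, so n(e⁻) = 2 × 3.903 = 7.806 mol.
Q = n(e⁻)·F = 7.806 × 96485 = 753100 C.
t = Q/I = 753100 / 0.3500 A = 2152000 s.

2.15 × 10⁶ s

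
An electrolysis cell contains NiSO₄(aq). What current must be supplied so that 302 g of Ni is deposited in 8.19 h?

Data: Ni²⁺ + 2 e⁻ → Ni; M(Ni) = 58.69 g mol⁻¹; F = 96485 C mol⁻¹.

33.7 A

n(Ni) = 302 / 58.69 = 5.146 mol.
n(e⁻) = 2 × 5.146 = 10.29 mol.
Q = n(e⁻)·F = 10.29 × 96485 = 993000 C.
I = Q/t = 993000 / 29484 s = 33.7 A.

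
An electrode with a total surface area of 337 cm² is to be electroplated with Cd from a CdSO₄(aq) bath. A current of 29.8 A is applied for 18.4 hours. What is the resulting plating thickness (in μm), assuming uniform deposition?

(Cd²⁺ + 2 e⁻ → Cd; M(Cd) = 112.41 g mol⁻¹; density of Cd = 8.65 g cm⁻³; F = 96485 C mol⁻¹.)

3940 μm

Q = I·t = 29.80 × 66240 = 1974000 C; n(e⁻) = 20.46 mol.
n(Cd) = n(e⁻)/2 = 10.23 mol, so m = 10.23 × 112.41 = 1150 g.
Volume = m/ρ = 1150 / 8.65 = 132.9 cm³.
Thickness = V/A = 132.9 / 337 = 0.394 cm = 3940 μm.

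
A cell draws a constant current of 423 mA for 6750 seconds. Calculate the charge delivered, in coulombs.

Q = I·t = 0.4230 A × 6750.0 s = 2860 C.

2860 C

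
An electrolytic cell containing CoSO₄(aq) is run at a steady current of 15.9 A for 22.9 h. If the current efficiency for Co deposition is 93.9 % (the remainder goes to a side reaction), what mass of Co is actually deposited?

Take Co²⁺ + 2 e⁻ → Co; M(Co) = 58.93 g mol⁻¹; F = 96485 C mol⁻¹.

Q = I·t = 15.90 × 82440 = 1311000 C.
n(e⁻) = 1311000/96485 = 13.59 mol; theoretically n(Co) = 13.59/2 = 6.793 mol, m_theo = 400.3 g.
At 93.9 % efficiency, m_actual = 0.939 × 400.3 = 376 g.

376 g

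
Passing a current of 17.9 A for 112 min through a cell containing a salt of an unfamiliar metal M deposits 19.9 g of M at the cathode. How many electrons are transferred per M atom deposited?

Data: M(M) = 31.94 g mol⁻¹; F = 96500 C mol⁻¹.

2

Q = I·t = 17.90 A × 6720.0 s = 120300 C, so n(e⁻) = 120300/96500 = 1.247 mol.
n(M) deposited = 19.9 / 31.94 = 0.6230 mol.
Electrons per atom = n(e⁻)/n(M) = 1.247 / 0.6230 = 2.00 ≈ 2, so the ion is M²⁺.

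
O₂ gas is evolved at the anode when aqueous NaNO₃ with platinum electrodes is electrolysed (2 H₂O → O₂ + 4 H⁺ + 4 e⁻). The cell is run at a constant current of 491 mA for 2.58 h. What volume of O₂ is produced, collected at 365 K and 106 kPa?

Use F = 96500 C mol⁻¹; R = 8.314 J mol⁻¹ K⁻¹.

Q = I·t = 0.4910 A × 9288.0 s = 4560 C.
n(e⁻) = Q/F = 4560 / 96500 = 0.04726 mol.
4 electrons are transferred per O₂ molecule, so n(O₂) = 0.04726 / 4 = 0.01181 mol.
V = nRT/P = (0.01181 × 8.314 × 365) / (106 × 10³ Pa) = 3.38 × 10⁻⁴ m³ = 0.338 L.

0.338 L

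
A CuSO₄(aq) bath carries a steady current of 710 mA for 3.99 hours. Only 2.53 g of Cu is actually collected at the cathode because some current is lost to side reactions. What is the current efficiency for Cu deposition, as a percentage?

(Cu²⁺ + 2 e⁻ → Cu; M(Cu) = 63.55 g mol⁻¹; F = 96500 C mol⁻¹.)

Q = I·t = 0.7100 × 14364 = 10200 C; n(e⁻) = 10200/96500 = 0.1057 mol.
Theoretical n(Cu) = n(e⁻)/2 = 0.05284 mol, i.e. m_theo = 0.05284 × 63.55 = 3.358 g.
Efficiency = m_actual / m_theo = 2.53 / 3.358 = 75.3 %.

75.3 %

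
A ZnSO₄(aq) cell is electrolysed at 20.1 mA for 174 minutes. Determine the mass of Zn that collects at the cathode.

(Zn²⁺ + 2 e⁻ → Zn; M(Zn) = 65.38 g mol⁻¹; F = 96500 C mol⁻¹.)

0.0711 g

Q = I·t = 0.02010 A × 10440 s = 209.8 C.
n(e⁻) = Q/F = 209.8 / 96500 = 0.002175 mol.
Zn²⁺ + 2 e⁻ → Zn, so n(Zn) = n(e⁻)/2 = 0.001087 mol.
m = n·M = 0.001087 × 65.38 = 0.0711 g.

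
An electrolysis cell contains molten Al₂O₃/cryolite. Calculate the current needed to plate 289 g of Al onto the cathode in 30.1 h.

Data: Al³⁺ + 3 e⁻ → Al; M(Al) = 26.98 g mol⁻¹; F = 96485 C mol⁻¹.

28.6 A

n(Al) = 289 / 26.98 = 10.71 mol.
n(e⁻) = 3 × 10.71 = 32.13 mol.
Q = n(e⁻)·F = 32.13 × 96485 = 3101000 C.
I = Q/t = 3101000 / 108360 s = 28.6 A.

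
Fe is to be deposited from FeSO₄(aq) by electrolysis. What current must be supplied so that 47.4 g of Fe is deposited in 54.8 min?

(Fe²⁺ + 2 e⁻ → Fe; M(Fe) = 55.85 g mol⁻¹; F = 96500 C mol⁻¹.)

n(Fe) = 47.4 / 55.85 = 0.8487 mol.
n(e⁻) = 2 × 0.8487 = 1.697 mol.
Q = n(e⁻)·F = 1.697 × 96500 = 163800 C.
I = Q/t = 163800 / 3288.0 s = 49.8 A.

49.8 A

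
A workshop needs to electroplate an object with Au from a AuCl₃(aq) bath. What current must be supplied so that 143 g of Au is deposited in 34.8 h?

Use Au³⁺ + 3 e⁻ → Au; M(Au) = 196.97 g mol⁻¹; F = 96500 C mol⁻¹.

n(Au) = 143 / 196.97 = 0.7260 mol.
n(e⁻) = 3 × 0.7260 = 2.178 mol.
Q = n(e⁻)·F = 2.178 × 96500 = 210200 C.
I = Q/t = 210200 / 125280 s = 1.68 A.

1.68 A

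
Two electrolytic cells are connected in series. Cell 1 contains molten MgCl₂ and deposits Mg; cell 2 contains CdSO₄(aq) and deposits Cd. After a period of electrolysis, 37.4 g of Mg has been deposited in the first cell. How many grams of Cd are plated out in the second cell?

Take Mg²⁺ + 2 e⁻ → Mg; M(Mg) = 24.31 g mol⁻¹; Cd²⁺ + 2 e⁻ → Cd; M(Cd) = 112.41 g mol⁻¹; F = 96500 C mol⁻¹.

173 g

n(Mg) = 37.4 / 24.31 = 1.538 mol.
Since Mg²⁺ + 2 e⁻ → Mg, n(e⁻) passed = 2 × 1.538 = 3.077 mol.
Cells in series carry the same charge, so the same 3.077 mol of electrons passes through cell 2.
Cd²⁺ + 2 e⁻ → Cd, so n(Cd) = 3.077 / 2 = 1.538 mol.
m(Cd) = 1.538 × 112.41 = 173 g.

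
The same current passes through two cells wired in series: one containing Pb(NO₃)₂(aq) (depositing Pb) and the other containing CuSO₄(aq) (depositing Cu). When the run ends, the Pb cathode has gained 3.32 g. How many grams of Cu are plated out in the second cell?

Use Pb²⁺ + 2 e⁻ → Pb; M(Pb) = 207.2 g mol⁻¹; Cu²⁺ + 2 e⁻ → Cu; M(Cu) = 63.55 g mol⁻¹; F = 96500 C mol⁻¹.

n(Pb) = 3.32 / 207.2 = 0.01602 mol.
Since Pb²⁺ + 2 e⁻ → Pb, n(e⁻) passed = 2 × 0.01602 = 0.03205 mol.
Cells in series carry the same charge, so the same 0.03205 mol of electrons passes through cell 2.
Cu²⁺ + 2 e⁻ → Cu, so n(Cu) = 0.03205 / 2 = 0.01602 mol.
m(Cu) = 0.01602 × 63.55 = 1.02 g.

1.02 g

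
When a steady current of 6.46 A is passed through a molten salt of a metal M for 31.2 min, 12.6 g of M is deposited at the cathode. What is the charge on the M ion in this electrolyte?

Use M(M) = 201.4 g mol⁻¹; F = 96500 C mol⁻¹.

+2

Q = I·t = 6.460 A × 1872.0 s = 12090 C, so n(e⁻) = 12090/96500 = 0.1253 mol.
n(M) deposited = 12.6 / 201.4 = 0.06256 mol.
Electrons per atom = n(e⁻)/n(M) = 0.1253 / 0.06256 = 2.00 ≈ 2, so the ion is M²⁺.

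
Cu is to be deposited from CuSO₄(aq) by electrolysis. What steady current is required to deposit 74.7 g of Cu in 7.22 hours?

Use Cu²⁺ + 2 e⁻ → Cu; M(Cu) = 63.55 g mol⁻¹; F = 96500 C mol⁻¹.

8.73 A

n(Cu) = 74.7 / 63.55 = 1.175 mol.
n(e⁻) = 2 × 1.175 = 2.351 mol.
Q = n(e⁻)·F = 2.351 × 96500 = 226900 C.
I = Q/t = 226900 / 25992 s = 8.73 A.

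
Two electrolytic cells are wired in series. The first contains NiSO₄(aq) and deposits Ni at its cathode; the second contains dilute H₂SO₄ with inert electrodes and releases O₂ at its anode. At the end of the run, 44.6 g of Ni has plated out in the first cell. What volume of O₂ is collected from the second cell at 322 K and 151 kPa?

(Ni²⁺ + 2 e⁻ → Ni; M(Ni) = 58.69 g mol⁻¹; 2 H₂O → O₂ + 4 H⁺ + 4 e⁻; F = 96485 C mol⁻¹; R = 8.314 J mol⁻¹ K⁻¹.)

6.74 L

n(Ni) = 44.6 / 58.69 = 0.7599 mol, so n(e⁻) = 2 × 0.7599 = 1.520 mol.
The cells are in series, so the same 1.520 mol of electrons passes through the second cell.
2 H₂O → O₂ + 4 H⁺ + 4 e⁻ — 4 mol e⁻ per mol O₂, so n(O₂) = 1.520/4 = 0.3800 mol.
V = nRT/P = (0.3800 × 8.314 × 322) / (151 × 10³) = 0.00674 m³ = 6.74 L.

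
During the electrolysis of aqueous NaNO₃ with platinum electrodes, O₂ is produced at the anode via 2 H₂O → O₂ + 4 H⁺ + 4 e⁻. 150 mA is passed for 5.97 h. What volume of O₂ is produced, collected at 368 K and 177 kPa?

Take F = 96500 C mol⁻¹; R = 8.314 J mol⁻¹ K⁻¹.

Q = I·t = 0.1500 A × 21492 s = 3224 C.
n(e⁻) = Q/F = 3224 / 96500 = 0.03341 mol.
4 electrons are transferred per O₂ molecule, so n(O₂) = 0.03341 / 4 = 0.008352 mol.
V = nRT/P = (0.008352 × 8.314 × 368) / (177 × 10³ Pa) = 1.44 × 10⁻⁴ m³ = 0.144 L.

0.144 L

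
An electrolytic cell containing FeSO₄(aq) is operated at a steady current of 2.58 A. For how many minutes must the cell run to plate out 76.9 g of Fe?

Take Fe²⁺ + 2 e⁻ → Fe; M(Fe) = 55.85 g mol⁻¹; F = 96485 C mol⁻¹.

n(Fe) = m/M = 76.9 / 55.85 = 1.377 mol.
Each Fe atom requires 2 electrons, so n(e⁻) = 2 × 1.377 = 2.754 mol.
Q = n(e⁻)·F = 2.754 × 96485 = 265700 C.
t = Q/I = 265700 / 2.580 A = 103000 s = 1720 min.

1720 min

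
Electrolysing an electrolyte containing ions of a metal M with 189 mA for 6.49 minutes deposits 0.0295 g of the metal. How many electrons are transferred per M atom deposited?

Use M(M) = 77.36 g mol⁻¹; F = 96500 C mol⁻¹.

Q = I·t = 0.1890 A × 389.40 s = 73.60 C, so n(e⁻) = 73.60/96500 = 0.0007627 mol.
n(M) deposited = 0.0295 / 77.36 = 0.0003813 mol.
Electrons per atom = n(e⁻)/n(M) = 0.0007627 / 0.0003813 = 2.00 ≈ 2, so the ion is M²⁺.

2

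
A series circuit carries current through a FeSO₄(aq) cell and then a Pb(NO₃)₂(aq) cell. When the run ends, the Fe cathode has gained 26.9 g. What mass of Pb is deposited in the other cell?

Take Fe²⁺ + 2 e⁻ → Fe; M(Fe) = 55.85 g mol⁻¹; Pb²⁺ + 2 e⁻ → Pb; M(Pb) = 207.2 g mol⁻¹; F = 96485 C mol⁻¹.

99.8 g

n(Fe) = 26.9 / 55.85 = 0.4816 mol.
Since Fe²⁺ + 2 e⁻ → Fe, n(e⁻) passed = 2 × 0.4816 = 0.9633 mol.
Cells in series carry the same charge, so the same 0.9633 mol of electrons passes through cell 2.
Pb²⁺ + 2 e⁻ → Pb, so n(Pb) = 0.9633 / 2 = 0.4816 mol.
m(Pb) = 0.4816 × 207.2 = 99.8 g.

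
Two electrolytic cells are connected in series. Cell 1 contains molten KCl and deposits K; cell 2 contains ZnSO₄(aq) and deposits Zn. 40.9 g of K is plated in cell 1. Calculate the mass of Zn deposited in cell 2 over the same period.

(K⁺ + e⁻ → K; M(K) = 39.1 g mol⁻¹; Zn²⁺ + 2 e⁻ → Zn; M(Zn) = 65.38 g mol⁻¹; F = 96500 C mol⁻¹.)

34.2 g

n(K) = 40.9 / 39.1 = 1.046 mol.
Since K⁺ + e⁻ → K, n(e⁻) passed = 1 × 1.046 = 1.046 mol.
Cells in series carry the same charge, so the same 1.046 mol of electrons passes through cell 2.
Zn²⁺ + 2 e⁻ → Zn, so n(Zn) = 1.046 / 2 = 0.5230 mol.
m(Zn) = 0.5230 × 65.38 = 34.2 g.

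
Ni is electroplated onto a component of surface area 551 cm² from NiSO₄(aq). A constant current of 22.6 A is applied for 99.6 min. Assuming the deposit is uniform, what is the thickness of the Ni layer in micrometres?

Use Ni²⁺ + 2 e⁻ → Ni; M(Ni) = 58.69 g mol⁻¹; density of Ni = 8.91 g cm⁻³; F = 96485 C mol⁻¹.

Q = I·t = 22.60 × 5976.0 = 135100 C; n(e⁻) = 1.400 mol.
n(Ni) = n(e⁻)/2 = 0.6999 mol, so m = 0.6999 × 58.69 = 41.08 g.
Volume = m/ρ = 41.08 / 8.91 = 4.610 cm³.
Thickness = V/A = 4.610 / 551 = 0.00837 cm = 83.7 μm.

83.7 μm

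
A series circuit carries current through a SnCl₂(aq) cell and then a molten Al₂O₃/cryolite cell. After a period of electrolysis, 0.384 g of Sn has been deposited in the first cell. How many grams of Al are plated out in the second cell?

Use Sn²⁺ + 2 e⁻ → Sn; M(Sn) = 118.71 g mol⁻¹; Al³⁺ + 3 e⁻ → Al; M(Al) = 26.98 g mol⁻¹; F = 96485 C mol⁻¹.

n(Sn) = 0.384 / 118.71 = 0.003235 mol.
Since Sn²⁺ + 2 e⁻ → Sn, n(e⁻) passed = 2 × 0.003235 = 0.006470 mol.
Cells in series carry the same charge, so the same 0.006470 mol of electrons passes through cell 2.
Al³⁺ + 3 e⁻ → Al, so n(Al) = 0.006470 / 3 = 0.002157 mol.
m(Al) = 0.002157 × 26.98 = 0.0582 g.

0.0582 g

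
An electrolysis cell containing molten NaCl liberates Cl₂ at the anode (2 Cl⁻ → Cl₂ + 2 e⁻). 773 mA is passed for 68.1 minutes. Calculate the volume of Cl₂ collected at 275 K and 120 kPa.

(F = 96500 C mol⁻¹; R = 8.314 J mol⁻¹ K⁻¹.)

0.312 L

Q = I·t = 0.7730 A × 4086.0 s = 3158 C.
n(e⁻) = Q/F = 3158 / 96500 = 0.03273 mol.
2 electrons are transferred per Cl₂ molecule, so n(Cl₂) = 0.03273 / 2 = 0.01637 mol.
V = nRT/P = (0.01637 × 8.314 × 275) / (120 × 10³ Pa) = 3.12 × 10⁻⁴ m³ = 0.312 L.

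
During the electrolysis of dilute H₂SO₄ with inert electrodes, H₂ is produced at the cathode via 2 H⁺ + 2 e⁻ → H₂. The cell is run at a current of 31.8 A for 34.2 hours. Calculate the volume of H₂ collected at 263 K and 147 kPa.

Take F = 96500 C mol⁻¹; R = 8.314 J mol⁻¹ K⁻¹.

Q = I·t = 31.80 A × 123120 s = 3915000 C.
n(e⁻) = Q/F = 3915000 / 96500 = 40.57 mol.
2 electrons are transferred per H₂ molecule, so n(H₂) = 40.57 / 2 = 20.29 mol.
V = nRT/P = (20.29 × 8.314 × 263) / (147 × 10³ Pa) = 0.302 m³ = 302 L.

302 L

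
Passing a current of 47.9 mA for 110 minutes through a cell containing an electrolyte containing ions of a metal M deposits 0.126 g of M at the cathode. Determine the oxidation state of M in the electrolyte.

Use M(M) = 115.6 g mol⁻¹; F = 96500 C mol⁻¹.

Q = I·t = 0.04790 A × 6600.0 s = 316.1 C, so n(e⁻) = 316.1/96500 = 0.003276 mol.
n(M) deposited = 0.126 / 115.6 = 0.001090 mol.
Electrons per atom = n(e⁻)/n(M) = 0.003276 / 0.001090 = 3.01 ≈ 3, so the ion is M³⁺.

+3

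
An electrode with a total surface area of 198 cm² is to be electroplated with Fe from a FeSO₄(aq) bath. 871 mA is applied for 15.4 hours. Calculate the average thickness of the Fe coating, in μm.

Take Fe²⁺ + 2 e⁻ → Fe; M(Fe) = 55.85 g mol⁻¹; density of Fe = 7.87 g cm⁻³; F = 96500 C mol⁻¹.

89.7 μm

Q = I·t = 0.8710 × 55440 = 48290 C; n(e⁻) = 0.5004 mol.
n(Fe) = n(e⁻)/2 = 0.2502 mol, so m = 0.2502 × 55.85 = 13.97 g.
Volume = m/ρ = 13.97 / 7.87 = 1.776 cm³.
Thickness = V/A = 1.776 / 198 = 0.00897 cm = 89.7 μm.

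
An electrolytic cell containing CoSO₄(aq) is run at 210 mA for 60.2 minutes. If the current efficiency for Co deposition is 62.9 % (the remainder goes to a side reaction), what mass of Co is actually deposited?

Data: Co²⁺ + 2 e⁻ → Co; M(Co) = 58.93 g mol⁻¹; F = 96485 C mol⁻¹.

Q = I·t = 0.2100 × 3612.0 = 758.5 C.
n(e⁻) = 758.5/96485 = 0.007862 mol; theoretically n(Co) = 0.007862/2 = 0.003931 mol, m_theo = 0.2316 g.
At 62.9 % efficiency, m_actual = 0.629 × 0.2316 = 0.146 g.

0.146 g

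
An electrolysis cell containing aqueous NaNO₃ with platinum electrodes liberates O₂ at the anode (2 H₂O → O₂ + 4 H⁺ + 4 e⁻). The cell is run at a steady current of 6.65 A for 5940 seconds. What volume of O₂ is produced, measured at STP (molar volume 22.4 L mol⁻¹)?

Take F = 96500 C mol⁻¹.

2.29 L

Q = I·t = 6.650 A × 5940.0 s = 39500 C.
n(e⁻) = Q/F = 39500 / 96500 = 0.4093 mol.
4 electrons are transferred per O₂ molecule, so n(O₂) = 0.4093 / 4 = 0.1023 mol.
V = n × V_m = 0.1023 × 22.4 = 2.29 L.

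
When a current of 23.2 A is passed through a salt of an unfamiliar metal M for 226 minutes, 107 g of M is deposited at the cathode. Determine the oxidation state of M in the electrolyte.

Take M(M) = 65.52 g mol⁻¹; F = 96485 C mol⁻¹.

+2

Q = I·t = 23.20 A × 13560 s = 314600 C, so n(e⁻) = 314600/96485 = 3.261 mol.
n(M) deposited = 107 / 65.52 = 1.633 mol.
Electrons per atom = n(e⁻)/n(M) = 3.261 / 1.633 = 2.00 ≈ 2, so the ion is M²⁺.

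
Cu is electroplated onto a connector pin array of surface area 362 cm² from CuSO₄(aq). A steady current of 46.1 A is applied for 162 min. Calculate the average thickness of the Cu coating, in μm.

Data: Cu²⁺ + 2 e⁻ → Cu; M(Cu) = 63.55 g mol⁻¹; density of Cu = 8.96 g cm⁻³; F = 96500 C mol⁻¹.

Q = I·t = 46.10 × 9720.0 = 448100 C; n(e⁻) = 4.643 mol.
n(Cu) = n(e⁻)/2 = 2.322 mol, so m = 2.322 × 63.55 = 147.5 g.
Volume = m/ρ = 147.5 / 8.96 = 16.47 cm³.
Thickness = V/A = 16.47 / 362 = 0.0455 cm = 455 μm.

455 μm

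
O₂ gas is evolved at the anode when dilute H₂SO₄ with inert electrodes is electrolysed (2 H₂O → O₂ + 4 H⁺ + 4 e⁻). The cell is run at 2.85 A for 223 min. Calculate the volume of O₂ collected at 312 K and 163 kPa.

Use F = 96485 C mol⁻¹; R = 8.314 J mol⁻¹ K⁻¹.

1.57 L

Q = I·t = 2.850 A × 13380 s = 38130 C.
n(e⁻) = Q/F = 38130 / 96485 = 0.3952 mol.
4 electrons are transferred per O₂ molecule, so n(O₂) = 0.3952 / 4 = 0.09881 mol.
V = nRT/P = (0.09881 × 8.314 × 312) / (163 × 10³ Pa) = 0.00157 m³ = 1.57 L.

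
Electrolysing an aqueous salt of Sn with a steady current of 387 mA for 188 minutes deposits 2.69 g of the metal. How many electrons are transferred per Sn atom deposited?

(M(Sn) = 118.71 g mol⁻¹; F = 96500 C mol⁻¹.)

2

Q = I·t = 0.3870 A × 11280 s = 4365 C, so n(e⁻) = 4365/96500 = 0.04524 mol.
n(Sn) deposited = 2.69 / 118.71 = 0.02266 mol.
Electrons per atom = n(e⁻)/n(Sn) = 0.04524 / 0.02266 = 2.00 ≈ 2, so the ion is Sn²⁺.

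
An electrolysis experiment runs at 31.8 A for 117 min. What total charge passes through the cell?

Q = I·t = 31.80 A × 7020.0 s = 2.23 × 10⁵ C.

2.23 × 10⁵ C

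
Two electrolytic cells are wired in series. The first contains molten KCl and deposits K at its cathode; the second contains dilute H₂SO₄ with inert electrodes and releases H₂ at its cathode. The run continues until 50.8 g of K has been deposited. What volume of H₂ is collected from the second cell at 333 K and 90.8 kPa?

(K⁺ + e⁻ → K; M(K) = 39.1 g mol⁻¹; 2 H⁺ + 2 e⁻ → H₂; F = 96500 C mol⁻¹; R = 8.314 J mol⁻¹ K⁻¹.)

n(K) = 50.8 / 39.1 = 1.299 mol, so n(e⁻) = 1 × 1.299 = 1.299 mol.
The cells are in series, so the same 1.299 mol of electrons passes through the second cell.
2 H⁺ + 2 e⁻ → H₂ — 2 mol e⁻ per mol H₂, so n(H₂) = 1.299/2 = 0.6496 mol.
V = nRT/P = (0.6496 × 8.314 × 333) / (90.8 × 10³) = 0.0198 m³ = 19.8 L.

19.8 L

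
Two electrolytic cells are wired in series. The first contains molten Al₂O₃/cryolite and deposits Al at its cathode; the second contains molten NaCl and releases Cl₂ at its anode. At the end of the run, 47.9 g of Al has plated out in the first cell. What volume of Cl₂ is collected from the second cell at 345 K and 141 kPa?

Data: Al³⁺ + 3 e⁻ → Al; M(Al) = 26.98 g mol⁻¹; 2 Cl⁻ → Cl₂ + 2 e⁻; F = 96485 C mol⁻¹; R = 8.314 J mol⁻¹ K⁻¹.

54.2 L

n(Al) = 47.9 / 26.98 = 1.775 mol, so n(e⁻) = 3 × 1.775 = 5.326 mol.
The cells are in series, so the same 5.326 mol of electrons passes through the second cell.
2 Cl⁻ → Cl₂ + 2 e⁻ — 2 mol e⁻ per mol Cl₂, so n(Cl₂) = 5.326/2 = 2.663 mol.
V = nRT/P = (2.663 × 8.314 × 345) / (141 × 10³) = 0.0542 m³ = 54.2 L.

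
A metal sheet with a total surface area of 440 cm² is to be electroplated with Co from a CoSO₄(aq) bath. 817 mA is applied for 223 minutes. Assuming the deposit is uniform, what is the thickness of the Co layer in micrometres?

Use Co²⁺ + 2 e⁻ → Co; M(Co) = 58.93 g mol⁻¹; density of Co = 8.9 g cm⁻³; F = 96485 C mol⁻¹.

Q = I·t = 0.8170 × 13380 = 10930 C; n(e⁻) = 0.1133 mol.
n(Co) = n(e⁻)/2 = 0.05665 mol, so m = 0.05665 × 58.93 = 3.338 g.
Volume = m/ρ = 3.338 / 8.9 = 0.3751 cm³.
Thickness = V/A = 0.3751 / 440 = 8.52 × 10⁻⁴ cm = 8.52 μm.

8.52 μm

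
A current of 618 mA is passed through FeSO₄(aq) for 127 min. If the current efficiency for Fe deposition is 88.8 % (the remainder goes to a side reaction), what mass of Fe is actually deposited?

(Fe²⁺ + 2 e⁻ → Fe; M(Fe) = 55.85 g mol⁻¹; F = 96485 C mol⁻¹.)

1.21 g

Q = I·t = 0.6180 × 7620.0 = 4709 C.
n(e⁻) = 4709/96485 = 0.04881 mol; theoretically n(Fe) = 0.04881/2 = 0.02440 mol, m_theo = 1.363 g.
At 88.8 % efficiency, m_actual = 0.888 × 1.363 = 1.21 g.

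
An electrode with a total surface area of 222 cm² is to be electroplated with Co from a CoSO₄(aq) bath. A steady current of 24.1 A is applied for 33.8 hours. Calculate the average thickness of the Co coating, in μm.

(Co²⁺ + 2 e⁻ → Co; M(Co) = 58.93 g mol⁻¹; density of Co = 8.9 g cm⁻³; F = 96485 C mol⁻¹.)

4530 μm

Q = I·t = 24.10 × 121680 = 2932000 C; n(e⁻) = 30.39 mol.
n(Co) = n(e⁻)/2 = 15.20 mol, so m = 15.20 × 58.93 = 895.5 g.
Volume = m/ρ = 895.5 / 8.9 = 100.6 cm³.
Thickness = V/A = 100.6 / 222 = 0.453 cm = 4530 μm.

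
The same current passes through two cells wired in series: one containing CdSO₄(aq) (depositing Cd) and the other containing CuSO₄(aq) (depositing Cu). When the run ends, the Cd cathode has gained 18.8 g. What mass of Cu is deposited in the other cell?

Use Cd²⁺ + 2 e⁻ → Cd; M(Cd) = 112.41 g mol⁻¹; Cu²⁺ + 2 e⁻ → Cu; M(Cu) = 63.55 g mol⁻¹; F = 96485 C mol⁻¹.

n(Cd) = 18.8 / 112.41 = 0.1672 mol.
Since Cd²⁺ + 2 e⁻ → Cd, n(e⁻) passed = 2 × 0.1672 = 0.3345 mol.
Cells in series carry the same charge, so the same 0.3345 mol of electrons passes through cell 2.
Cu²⁺ + 2 e⁻ → Cu, so n(Cu) = 0.3345 / 2 = 0.1672 mol.
m(Cu) = 0.1672 × 63.55 = 10.6 g.

10.6 g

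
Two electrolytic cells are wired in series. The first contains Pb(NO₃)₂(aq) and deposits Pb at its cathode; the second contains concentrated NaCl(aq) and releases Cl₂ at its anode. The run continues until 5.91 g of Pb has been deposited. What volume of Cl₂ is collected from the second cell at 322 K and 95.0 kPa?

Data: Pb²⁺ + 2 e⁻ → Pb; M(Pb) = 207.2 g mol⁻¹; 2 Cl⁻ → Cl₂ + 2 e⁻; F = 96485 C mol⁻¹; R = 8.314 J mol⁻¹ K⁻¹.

n(Pb) = 5.91 / 207.2 = 0.02852 mol, so n(e⁻) = 2 × 0.02852 = 0.05705 mol.
The cells are in series, so the same 0.05705 mol of electrons passes through the second cell.
2 Cl⁻ → Cl₂ + 2 e⁻ — 2 mol e⁻ per mol Cl₂, so n(Cl₂) = 0.05705/2 = 0.02852 mol.
V = nRT/P = (0.02852 × 8.314 × 322) / (95.0 × 10³) = 8.04 × 10⁻⁴ m³ = 0.804 L.

0.804 L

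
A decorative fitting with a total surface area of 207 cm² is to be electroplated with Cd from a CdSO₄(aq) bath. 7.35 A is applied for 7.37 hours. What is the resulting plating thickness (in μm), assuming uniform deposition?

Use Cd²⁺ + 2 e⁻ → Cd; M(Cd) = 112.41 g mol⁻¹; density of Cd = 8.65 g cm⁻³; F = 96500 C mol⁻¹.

Q = I·t = 7.350 × 26532 = 195000 C; n(e⁻) = 2.021 mol.
n(Cd) = n(e⁻)/2 = 1.010 mol, so m = 1.010 × 112.41 = 113.6 g.
Volume = m/ρ = 113.6 / 8.65 = 13.13 cm³.
Thickness = V/A = 13.13 / 207 = 0.0634 cm = 634 μm.

634 μm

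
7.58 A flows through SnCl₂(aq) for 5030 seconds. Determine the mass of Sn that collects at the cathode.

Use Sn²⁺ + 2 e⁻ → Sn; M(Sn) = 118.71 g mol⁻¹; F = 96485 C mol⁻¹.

Q = I·t = 7.580 A × 5030.0 s = 38130 C.
n(e⁻) = Q/F = 38130 / 96485 = 0.3952 mol.
Sn²⁺ + 2 e⁻ → Sn, so n(Sn) = n(e⁻)/2 = 0.1976 mol.
m = n·M = 0.1976 × 118.71 = 23.5 g.

23.5 g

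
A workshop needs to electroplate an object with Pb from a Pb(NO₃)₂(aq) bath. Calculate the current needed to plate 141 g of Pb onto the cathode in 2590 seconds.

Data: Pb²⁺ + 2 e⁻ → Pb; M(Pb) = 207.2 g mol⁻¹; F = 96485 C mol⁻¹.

n(Pb) = 141 / 207.2 = 0.6805 mol.
n(e⁻) = 2 × 0.6805 = 1.361 mol.
Q = n(e⁻)·F = 1.361 × 96485 = 131300 C.
I = Q/t = 131300 / 2590.0 s = 50.7 A.

50.7 A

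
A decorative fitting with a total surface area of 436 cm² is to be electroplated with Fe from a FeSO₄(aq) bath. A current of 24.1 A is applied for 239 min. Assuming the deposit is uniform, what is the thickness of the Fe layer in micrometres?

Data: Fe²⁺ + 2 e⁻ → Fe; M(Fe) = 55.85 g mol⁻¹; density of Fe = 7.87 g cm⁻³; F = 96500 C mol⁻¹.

291 μm

Q = I·t = 24.10 × 14340 = 345600 C; n(e⁻) = 3.581 mol.
n(Fe) = n(e⁻)/2 = 1.791 mol, so m = 1.791 × 55.85 = 100.0 g.
Volume = m/ρ = 100.0 / 7.87 = 12.71 cm³.
Thickness = V/A = 12.71 / 436 = 0.0291 cm = 291 μm.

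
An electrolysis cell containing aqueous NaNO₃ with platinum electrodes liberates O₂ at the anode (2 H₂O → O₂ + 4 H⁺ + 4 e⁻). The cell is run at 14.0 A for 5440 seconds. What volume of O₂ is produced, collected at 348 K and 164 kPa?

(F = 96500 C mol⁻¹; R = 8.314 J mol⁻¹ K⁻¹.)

3.48 L

Q = I·t = 14.00 A × 5440.0 s = 76160 C.
n(e⁻) = Q/F = 76160 / 96500 = 0.7892 mol.
4 electrons are transferred per O₂ molecule, so n(O₂) = 0.7892 / 4 = 0.1973 mol.
V = nRT/P = (0.1973 × 8.314 × 348) / (164 × 10³ Pa) = 0.00348 m³ = 3.48 L.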